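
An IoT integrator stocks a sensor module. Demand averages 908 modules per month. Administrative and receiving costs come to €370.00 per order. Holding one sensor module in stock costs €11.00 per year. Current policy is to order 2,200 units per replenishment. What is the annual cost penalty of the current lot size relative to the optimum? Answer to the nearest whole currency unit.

Extra cost ≈ €4,515 per year

Annual demand D = 908 × 12 = 10,896.
EOQ = √(2DS/H) = √(2 × 10,896 × 370 / 11) ≈ 856.16.
Cost at Q* = (D/Q*)S + (Q*/2)H = √(2DSH) ≈ €9,417.72.
Cost at Q = 2,200: (10,896/2,200)×370 + (2,200/2)×11 = €1,832.51 + €12,100.00 = €13,932.51.
Excess = €13,932.51 − €9,417.72 = €4,514.79.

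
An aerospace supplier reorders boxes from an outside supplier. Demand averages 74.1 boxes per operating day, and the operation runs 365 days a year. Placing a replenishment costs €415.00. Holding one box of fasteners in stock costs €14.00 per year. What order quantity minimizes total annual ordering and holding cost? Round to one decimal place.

Q* ≈ 1,266.3 boxes

Annual demand D = 74.1 × 365 = 27,046.5.
EOQ = √(2DS / H) = √(2 × 27,046.5 × 415 / 14).
= √(22,448,595 / 14) = √1,603,471.0714 ≈ 1266.282.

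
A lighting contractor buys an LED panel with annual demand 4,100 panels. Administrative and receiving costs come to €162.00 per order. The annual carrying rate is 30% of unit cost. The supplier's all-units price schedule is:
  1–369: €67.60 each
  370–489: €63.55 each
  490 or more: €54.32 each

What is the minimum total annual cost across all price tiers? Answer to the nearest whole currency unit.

TC* ≈ €228,060

Holding cost per unit per year at price C is H = 0.30·C.
Candidates are each tier's EOQ (if it falls in that tier) and each price-break quantity.
EOQ at €67.60 = 255.9 (feasible in tier 1): TC = 4,100×€67.60 + (4,100/255.9)×162 + (255.9/2)×0.30×€67.60 = €282,350.37.
EOQ at €63.55 = 264.0 < 370, so use break Q=370: TC = 4,100×€63.55 + (4,100/370.0)×162 + (370.0/2)×0.30×€63.55 = €265,877.16.
EOQ at €54.32 = 285.5 < 490, so use break Q=490: TC = 4,100×€54.32 + (4,100/490.0)×162 + (490.0/2)×0.30×€54.32 = €228,060.03.
Lowest total cost among the candidates is at Q = 490.0.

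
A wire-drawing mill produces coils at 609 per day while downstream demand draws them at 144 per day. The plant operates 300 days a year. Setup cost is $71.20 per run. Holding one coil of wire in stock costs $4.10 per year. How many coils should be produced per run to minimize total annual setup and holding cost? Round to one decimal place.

Q* ≈ 1,401.8 coils

Annual demand D = 144 × 300 = 43,200.
Production build-up factor (1 − d/p) = 1 − 144/609 = 0.7635.
Q* = √(2DS / (H(1 − d/p))) = √(2 × 43,200 × 71.2 / (4.1 × 0.7635)).
= √(6,151,680 / 3.1305) ≈ 1401.803.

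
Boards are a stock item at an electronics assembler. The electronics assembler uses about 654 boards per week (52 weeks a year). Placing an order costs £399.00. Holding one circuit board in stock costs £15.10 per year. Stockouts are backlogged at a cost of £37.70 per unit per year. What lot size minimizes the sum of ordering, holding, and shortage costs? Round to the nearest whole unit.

Q* ≈ 1,587 boards

Annual demand D = 654 × 52 = 34,008.
With planned backorders, Q* = √(2DS/H) · √((H+B)/B).
√(2DS/H) = √(2 × 34,008 × 399 / 15.1) = 1340.613.
√((H+B)/B) = √((15.1+37.7)/37.7) = 1.1834.
Q* ≈ 1586.536.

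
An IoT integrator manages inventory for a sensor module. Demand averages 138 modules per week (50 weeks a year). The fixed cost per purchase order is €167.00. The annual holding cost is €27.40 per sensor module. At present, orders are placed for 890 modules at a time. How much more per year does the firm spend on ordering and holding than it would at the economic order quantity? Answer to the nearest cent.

Annual demand D = 138 × 50 = 6,900.
EOQ = √(2DS/H) = √(2 × 6,900 × 167 / 27.4) ≈ 290.02.
Cost at Q* = (D/Q*)S + (Q*/2)H = √(2DSH) ≈ €7,946.45.
Cost at Q = 890: (6,900/890)×167 + (890/2)×27.4 = €1,294.72 + €12,193.00 = €13,487.72.
Excess = €13,487.72 − €7,946.45 = €5,541.27.

Extra cost ≈ €5,541.27 per year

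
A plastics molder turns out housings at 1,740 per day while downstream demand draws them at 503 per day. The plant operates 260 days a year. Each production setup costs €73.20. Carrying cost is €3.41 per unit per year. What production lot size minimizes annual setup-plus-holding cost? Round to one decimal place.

Annual demand D = 503 × 260 = 130,780.
Production build-up factor (1 − d/p) = 1 − 503/1,740 = 0.7109.
Q* = √(2DS / (H(1 − d/p))) = √(2 × 130,780 × 73.2 / (3.41 × 0.7109)).
= √(19,146,192 / 2.4242) ≈ 2810.307.

Q* ≈ 2,810.3 housings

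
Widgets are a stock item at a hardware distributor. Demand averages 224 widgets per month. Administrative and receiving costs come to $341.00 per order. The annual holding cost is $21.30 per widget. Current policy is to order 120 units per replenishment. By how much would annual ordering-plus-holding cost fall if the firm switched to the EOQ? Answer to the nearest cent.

Annual demand D = 224 × 12 = 2,688.
EOQ = √(2DS/H) = √(2 × 2,688 × 341 / 21.3) ≈ 293.37.
Cost at Q* = (D/Q*)S + (Q*/2)H = √(2DSH) ≈ $6,248.80.
Cost at Q = 120: (2,688/120)×341 + (120/2)×21.3 = $7,638.40 + $1,278.00 = $8,916.40.
Excess = $8,916.40 − $6,248.80 = $2,667.60.

Extra cost ≈ $2,667.60 per year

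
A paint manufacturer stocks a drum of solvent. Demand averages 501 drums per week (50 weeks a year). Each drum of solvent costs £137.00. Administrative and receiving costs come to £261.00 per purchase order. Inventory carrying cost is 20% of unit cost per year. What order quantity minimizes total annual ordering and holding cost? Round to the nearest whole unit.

Annual demand D = 501 × 50 = 25,050.
Holding cost H = 0.20 × £137.00 = £27.4000 per unit per year.
EOQ = √(2DS / H) = √(2 × 25,050 × 261 / 27.4).
= √(13,076,100 / 27.4) = √477,229.927 ≈ 690.818.

Q* ≈ 691 drums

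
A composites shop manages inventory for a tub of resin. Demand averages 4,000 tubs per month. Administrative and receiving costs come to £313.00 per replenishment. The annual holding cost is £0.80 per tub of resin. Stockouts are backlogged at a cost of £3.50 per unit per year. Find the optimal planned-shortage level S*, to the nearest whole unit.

Annual demand D = 4,000 × 12 = 48,000.
With planned backorders, Q* = √(2DS/H) · √((H+B)/B).
√(2DS/H) = √(2 × 48,000 × 313 / 0.8) = 6128.621.
√((H+B)/B) = √((0.8+3.5)/3.5) = 1.1084.
Q* ≈ 6793.022.
S* = Q* · H/(H+B) = 6793.022 × 0.8/4.3 ≈ 1263.818.

S* ≈ 1,264 tubs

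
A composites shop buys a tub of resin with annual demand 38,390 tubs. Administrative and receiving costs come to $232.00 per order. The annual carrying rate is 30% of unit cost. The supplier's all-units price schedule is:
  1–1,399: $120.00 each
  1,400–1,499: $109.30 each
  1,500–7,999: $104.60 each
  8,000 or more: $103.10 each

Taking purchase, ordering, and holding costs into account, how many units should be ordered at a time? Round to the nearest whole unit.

Q* ≈ 1,500 tubs

Holding cost per unit per year at price C is H = 0.30·C.
For each price level, check whether its EOQ is feasible; otherwise the best quantity at that price is the breakpoint.
EOQ at $120.00 = 703.4 (feasible in tier 1): TC = 38,390×$120.00 + (38,390/703.4)×232 + (703.4/2)×0.30×$120.00 = $4,632,123.24.
EOQ at $109.30 = 737.1 < 1400, so use break Q=1400: TC = 38,390×$109.30 + (38,390/1400.0)×232 + (1400.0/2)×0.30×$109.30 = $4,225,341.77.
EOQ at $104.60 = 753.4 < 1500, so use break Q=1500: TC = 38,390×$104.60 + (38,390/1500.0)×232 + (1500.0/2)×0.30×$104.60 = $4,045,066.65.
EOQ at $103.10 = 758.9 < 8000, so use break Q=8000: TC = 38,390×$103.10 + (38,390/8000.0)×232 + (8000.0/2)×0.30×$103.10 = $4,082,842.31.
Lowest total cost is $4,045,066.65 at Q = 1500.0.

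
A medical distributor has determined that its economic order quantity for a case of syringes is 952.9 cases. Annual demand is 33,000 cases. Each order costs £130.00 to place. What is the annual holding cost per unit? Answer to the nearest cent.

Invert the EOQ relation Q*² = 2DS/H.
From Q* = √(2DS/H): H = 2DS / Q*² = 2 × 33,000 × 130 / 952.9² = 9.4491.

H ≈ £9.45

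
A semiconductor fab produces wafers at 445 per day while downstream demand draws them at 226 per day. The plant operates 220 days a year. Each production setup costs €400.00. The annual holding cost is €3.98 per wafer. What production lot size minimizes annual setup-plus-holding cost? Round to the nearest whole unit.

Annual demand D = 226 × 220 = 49,720.
Production build-up factor (1 − d/p) = 1 − 226/445 = 0.4921.
Q* = √(2DS / (H(1 − d/p))) = √(2 × 49,720 × 400 / (3.98 × 0.4921)).
= √(39,776,000 / 1.9587) ≈ 4506.371.

Q* ≈ 4,506 wafers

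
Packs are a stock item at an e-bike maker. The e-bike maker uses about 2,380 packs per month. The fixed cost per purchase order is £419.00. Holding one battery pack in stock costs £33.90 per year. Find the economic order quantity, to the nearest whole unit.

Q* ≈ 840 packs

Annual demand D = 2,380 × 12 = 28,560.
EOQ = √(2DS / H) = √(2 × 28,560 × 419 / 33.9).
= √(23,933,280 / 33.9) = √705,996.4602 ≈ 840.236.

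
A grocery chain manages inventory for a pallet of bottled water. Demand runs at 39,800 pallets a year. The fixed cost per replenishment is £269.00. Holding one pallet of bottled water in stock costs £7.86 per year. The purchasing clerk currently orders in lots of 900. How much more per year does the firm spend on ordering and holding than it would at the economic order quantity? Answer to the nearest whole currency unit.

Extra cost ≈ £2,460 per year

EOQ = √(2DS/H) = √(2 × 39,800 × 269 / 7.86) ≈ 1650.52.
Cost at Q* = (D/Q*)S + (Q*/2)H = √(2DSH) ≈ £12,973.11.
Cost at Q = 900: (39,800/900)×269 + (900/2)×7.86 = £11,895.78 + £3,537.00 = £15,432.78.
Excess = £15,432.78 − £12,973.11 = £2,459.67.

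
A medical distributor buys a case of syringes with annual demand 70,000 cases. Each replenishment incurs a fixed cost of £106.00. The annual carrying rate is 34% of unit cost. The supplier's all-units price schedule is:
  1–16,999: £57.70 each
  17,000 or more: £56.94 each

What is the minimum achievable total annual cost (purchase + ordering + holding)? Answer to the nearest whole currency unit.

TC* ≈ £4,056,063

Holding cost per unit per year at price C is H = 0.34·C.
For each price level, check whether its EOQ is feasible; otherwise the best quantity at that price is the breakpoint.
EOQ at £57.70 = 869.7 (feasible in tier 1): TC = 70,000×£57.70 + (70,000/869.7)×106 + (869.7/2)×0.34×£57.70 = £4,056,062.56.
EOQ at £56.94 = 875.5 < 17000, so use break Q=17000: TC = 70,000×£56.94 + (70,000/17000.0)×106 + (17000.0/2)×0.34×£56.94 = £4,150,793.07.
Lowest total cost among the candidates is at Q = 869.7.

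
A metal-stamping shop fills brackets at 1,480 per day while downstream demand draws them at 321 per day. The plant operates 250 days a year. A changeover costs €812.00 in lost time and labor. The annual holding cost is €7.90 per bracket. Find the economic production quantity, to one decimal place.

Q* ≈ 4,589.8 brackets

Annual demand D = 321 × 250 = 80,250.
Production build-up factor (1 − d/p) = 1 − 321/1,480 = 0.7831.
Q* = √(2DS / (H(1 − d/p))) = √(2 × 80,250 × 812 / (7.9 × 0.7831)).
= √(130,326,000 / 6.1866) ≈ 4589.772.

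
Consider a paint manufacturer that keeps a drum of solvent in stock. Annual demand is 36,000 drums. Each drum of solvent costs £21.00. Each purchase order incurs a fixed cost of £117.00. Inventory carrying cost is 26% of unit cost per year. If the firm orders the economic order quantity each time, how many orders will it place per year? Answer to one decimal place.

Holding cost H = 0.26 × £21.00 = £5.4600 per unit per year.
EOQ = √(2DS/H) = √(2 × 36,000 × 117 / 5.46) ≈ 1242.12.
Orders per year = D / Q* = 36,000 / 1242.12 ≈ 28.983.

N ≈ 29.0 orders per year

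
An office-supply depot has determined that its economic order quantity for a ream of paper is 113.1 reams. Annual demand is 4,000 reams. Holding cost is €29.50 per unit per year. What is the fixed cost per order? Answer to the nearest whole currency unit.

Invert the EOQ relation Q*² = 2DS/H.
From Q* = √(2DS/H): S = Q*²H / (2D) = 113.1² × 29.5 / (2 × 4,000) = 47.1691.

S ≈ €47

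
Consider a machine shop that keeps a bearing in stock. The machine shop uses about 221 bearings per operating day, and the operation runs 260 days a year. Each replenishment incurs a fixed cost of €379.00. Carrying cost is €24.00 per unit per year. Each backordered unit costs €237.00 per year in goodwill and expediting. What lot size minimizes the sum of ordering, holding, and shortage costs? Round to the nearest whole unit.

Q* ≈ 1,414 bearings

Annual demand D = 221 × 260 = 57,460.
With planned backorders, Q* = √(2DS/H) · √((H+B)/B).
√(2DS/H) = √(2 × 57,460 × 379 / 24) = 1347.137.
√((H+B)/B) = √((24+237)/237) = 1.0494.
Q* ≈ 1413.702.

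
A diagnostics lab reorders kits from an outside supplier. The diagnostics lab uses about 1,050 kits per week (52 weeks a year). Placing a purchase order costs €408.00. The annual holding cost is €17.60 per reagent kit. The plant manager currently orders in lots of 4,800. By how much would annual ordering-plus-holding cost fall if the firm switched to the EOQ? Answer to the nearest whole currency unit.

Annual demand D = 1,050 × 52 = 54,600.
EOQ = √(2DS/H) = √(2 × 54,600 × 408 / 17.6) ≈ 1591.05.
Cost at Q* = (D/Q*)S + (Q*/2)H = √(2DSH) ≈ €28,002.56.
Cost at Q = 4,800: (54,600/4,800)×408 + (4,800/2)×17.6 = €4,641.00 + €42,240.00 = €46,881.00.
Excess = €46,881.00 − €28,002.56 = €18,878.44.

Extra cost ≈ €18,878 per year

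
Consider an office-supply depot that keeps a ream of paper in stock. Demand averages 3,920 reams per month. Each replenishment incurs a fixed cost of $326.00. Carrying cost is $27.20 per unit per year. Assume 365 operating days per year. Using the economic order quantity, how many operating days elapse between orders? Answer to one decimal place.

T ≈ 8.2 days

Annual demand D = 3,920 × 12 = 47,040.
Q* = √(2DS/H) = √(2 × 47,040 × 326 / 27.2) ≈ 1061.87.
Cycle time = Q*/D × 365 = 1061.87 / 47,040 × 365 ≈ 8.239 days.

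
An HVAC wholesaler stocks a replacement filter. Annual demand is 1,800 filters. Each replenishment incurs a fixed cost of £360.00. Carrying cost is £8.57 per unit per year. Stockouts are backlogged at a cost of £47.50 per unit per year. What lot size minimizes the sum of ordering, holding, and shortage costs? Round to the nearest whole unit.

Q* ≈ 423 filters

With planned backorders, Q* = √(2DS/H) · √((H+B)/B).
√(2DS/H) = √(2 × 1,800 × 360 / 8.57) = 388.877.
√((H+B)/B) = √((8.57+47.5)/47.5) = 1.0865.
Q* ≈ 422.504.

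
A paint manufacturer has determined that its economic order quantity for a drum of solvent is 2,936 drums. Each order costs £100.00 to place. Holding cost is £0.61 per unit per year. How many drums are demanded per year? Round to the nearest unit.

The basic EOQ model gives Q* = √(2DS/H); rearrange for the unknown.
From Q* = √(2DS/H): D = Q*²H / (2S) = 2,936² × 0.61 / (2 × 100) = 26291.293.

D ≈ 26,291 drums per year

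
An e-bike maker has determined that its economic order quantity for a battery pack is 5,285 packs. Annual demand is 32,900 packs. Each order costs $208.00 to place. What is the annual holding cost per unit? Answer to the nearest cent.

H ≈ $0.49

Invert the EOQ relation Q*² = 2DS/H.
From Q* = √(2DS/H): H = 2DS / Q*² = 2 × 32,900 × 208 / 5,285² = 0.4900.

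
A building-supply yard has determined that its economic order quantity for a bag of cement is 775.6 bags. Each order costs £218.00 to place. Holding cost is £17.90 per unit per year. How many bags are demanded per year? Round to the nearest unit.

Invert the EOQ relation Q*² = 2DS/H.
From Q* = √(2DS/H): D = Q*²H / (2S) = 775.6² × 17.9 / (2 × 218) = 24696.883.

D ≈ 24,697 bags per year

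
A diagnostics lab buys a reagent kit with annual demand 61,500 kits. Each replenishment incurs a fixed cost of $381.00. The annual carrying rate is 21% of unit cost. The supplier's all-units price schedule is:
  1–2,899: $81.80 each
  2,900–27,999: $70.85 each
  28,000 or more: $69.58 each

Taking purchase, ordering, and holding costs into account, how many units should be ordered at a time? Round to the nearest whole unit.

Holding cost per unit per year at price C is H = 0.21·C.
Candidates are each tier's EOQ (if it falls in that tier) and each price-break quantity.
EOQ at $81.80 = 1651.7 (feasible in tier 1): TC = 61,500×$81.80 + (61,500/1651.7)×381 + (1651.7/2)×0.21×$81.80 = $5,059,072.74.
EOQ at $70.85 = 1774.7 < 2900, so use break Q=2900: TC = 61,500×$70.85 + (61,500/2900.0)×381 + (2900.0/2)×0.21×$70.85 = $4,386,928.65.
EOQ at $69.58 = 1790.9 < 28000, so use break Q=28000: TC = 61,500×$69.58 + (61,500/28000.0)×381 + (28000.0/2)×0.21×$69.58 = $4,484,572.04.
Lowest total cost is $4,386,928.65 at Q = 2900.0.

Q* ≈ 2,900 kits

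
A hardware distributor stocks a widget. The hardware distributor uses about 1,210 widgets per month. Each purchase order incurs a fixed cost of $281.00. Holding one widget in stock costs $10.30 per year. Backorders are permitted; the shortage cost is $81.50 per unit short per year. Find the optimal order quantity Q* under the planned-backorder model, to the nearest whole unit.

Annual demand D = 1,210 × 12 = 14,520.
With planned backorders, Q* = √(2DS/H) · √((H+B)/B).
√(2DS/H) = √(2 × 14,520 × 281 / 10.3) = 890.088.
√((H+B)/B) = √((10.3+81.5)/81.5) = 1.0613.
Q* ≈ 944.660.

Q* ≈ 945 widgets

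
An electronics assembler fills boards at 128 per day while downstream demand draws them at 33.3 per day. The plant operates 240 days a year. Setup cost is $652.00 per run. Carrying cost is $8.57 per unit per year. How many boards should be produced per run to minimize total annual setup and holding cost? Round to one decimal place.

Annual demand D = 33.3 × 240 = 7,992.
Production build-up factor (1 − d/p) = 1 − 33.3/128 = 0.7398.
Q* = √(2DS / (H(1 − d/p))) = √(2 × 7,992 × 652 / (8.57 × 0.7398)).
= √(10,421,568 / 6.3405) ≈ 1282.053.

Q* ≈ 1,282.1 boards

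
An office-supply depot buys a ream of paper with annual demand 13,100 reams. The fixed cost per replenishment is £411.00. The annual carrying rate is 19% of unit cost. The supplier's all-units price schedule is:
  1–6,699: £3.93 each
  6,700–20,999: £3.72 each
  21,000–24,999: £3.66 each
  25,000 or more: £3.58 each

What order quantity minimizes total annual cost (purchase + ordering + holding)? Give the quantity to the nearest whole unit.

Q* ≈ 6,700 reams

Holding cost per unit per year at price C is H = 0.19·C.
For each price level, check whether its EOQ is feasible; otherwise the best quantity at that price is the breakpoint.
EOQ at £3.93 = 3797.5 (feasible in tier 1): TC = 13,100×£3.93 + (13,100/3797.5)×411 + (3797.5/2)×0.19×£3.93 = £54,318.60.
EOQ at £3.72 = 3903.2 < 6700, so use break Q=6700: TC = 13,100×£3.72 + (13,100/6700.0)×411 + (6700.0/2)×0.19×£3.72 = £51,903.38.
EOQ at £3.66 = 3935.1 < 21000, so use break Q=21000: TC = 13,100×£3.66 + (13,100/21000.0)×411 + (21000.0/2)×0.19×£3.66 = £55,504.09.
EOQ at £3.58 = 3978.8 < 25000, so use break Q=25000: TC = 13,100×£3.58 + (13,100/25000.0)×411 + (25000.0/2)×0.19×£3.58 = £55,615.86.
Lowest total cost is £51,903.38 at Q = 6700.0.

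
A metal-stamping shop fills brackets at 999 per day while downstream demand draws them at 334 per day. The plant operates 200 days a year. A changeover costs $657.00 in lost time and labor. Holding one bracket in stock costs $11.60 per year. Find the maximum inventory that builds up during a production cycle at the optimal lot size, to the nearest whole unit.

Annual demand D = 334 × 200 = 66,800.
Production build-up factor (1 − d/p) = 1 − 334/999 = 0.6657.
Q* = √(2DS / (H(1 − d/p))) = √(2 × 66,800 × 657 / (11.6 × 0.6657)).
= √(87,775,200 / 7.7217) ≈ 3371.544.
Maximum inventory = Q*(1 − d/p) = 3371.544 × 0.6657 ≈ 2244.321.

I_max ≈ 2,244 brackets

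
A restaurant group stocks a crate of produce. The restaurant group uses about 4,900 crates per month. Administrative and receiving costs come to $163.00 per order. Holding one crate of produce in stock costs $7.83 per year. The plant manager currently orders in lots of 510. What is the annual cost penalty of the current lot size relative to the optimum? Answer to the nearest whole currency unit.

Annual demand D = 4,900 × 12 = 58,800.
EOQ = √(2DS/H) = √(2 × 58,800 × 163 / 7.83) ≈ 1564.65.
Cost at Q* = (D/Q*)S + (Q*/2)H = √(2DSH) ≈ $12,251.19.
Cost at Q = 510: (58,800/510)×163 + (510/2)×7.83 = $18,792.94 + $1,996.65 = $20,789.59.
Excess = $20,789.59 − $12,251.19 = $8,538.40.

Extra cost ≈ $8,538 per year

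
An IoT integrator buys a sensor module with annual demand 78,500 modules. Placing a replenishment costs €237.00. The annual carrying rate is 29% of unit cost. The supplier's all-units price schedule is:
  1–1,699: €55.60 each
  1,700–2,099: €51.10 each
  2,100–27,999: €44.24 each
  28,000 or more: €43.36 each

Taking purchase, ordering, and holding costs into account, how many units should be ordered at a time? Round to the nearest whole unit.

Holding cost per unit per year at price C is H = 0.29·C.
For each price level, check whether its EOQ is feasible; otherwise the best quantity at that price is the breakpoint.
EOQ at €55.60 = 1519.1 (feasible in tier 1): TC = 78,500×€55.60 + (78,500/1519.1)×237 + (1519.1/2)×0.29×€55.60 = €4,389,094.04.
EOQ at €51.10 = 1584.6 < 1700, so use break Q=1700: TC = 78,500×€51.10 + (78,500/1700.0)×237 + (1700.0/2)×0.29×€51.10 = €4,034,889.97.
EOQ at €44.24 = 1703.0 < 2100, so use break Q=2100: TC = 78,500×€44.24 + (78,500/2100.0)×237 + (2100.0/2)×0.29×€44.24 = €3,495,170.37.
EOQ at €43.36 = 1720.2 < 28000, so use break Q=28000: TC = 78,500×€43.36 + (78,500/28000.0)×237 + (28000.0/2)×0.29×€43.36 = €3,580,466.05.
Lowest total cost is €3,495,170.37 at Q = 2100.0.

Q* ≈ 2,100 modules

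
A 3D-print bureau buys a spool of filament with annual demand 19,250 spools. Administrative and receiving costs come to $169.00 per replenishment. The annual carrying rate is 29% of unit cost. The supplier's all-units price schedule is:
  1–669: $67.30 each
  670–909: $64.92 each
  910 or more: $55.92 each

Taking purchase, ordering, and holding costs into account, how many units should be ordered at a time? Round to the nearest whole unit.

Holding cost per unit per year at price C is H = 0.29·C.
Evaluate total cost at each tier's feasible EOQ or, if the EOQ is below the tier, at the tier's minimum quantity.
EOQ at $67.30 = 577.4 (feasible in tier 1): TC = 19,250×$67.30 + (19,250/577.4)×169 + (577.4/2)×0.29×$67.30 = $1,306,793.87.
EOQ at $64.92 = 587.9 < 670, so use break Q=670: TC = 19,250×$64.92 + (19,250/670.0)×169 + (670.0/2)×0.29×$64.92 = $1,260,872.58.
EOQ at $55.92 = 633.4 < 910, so use break Q=910: TC = 19,250×$55.92 + (19,250/910.0)×169 + (910.0/2)×0.29×$55.92 = $1,087,413.64.
Lowest total cost is $1,087,413.64 at Q = 910.0.

Q* ≈ 910 spools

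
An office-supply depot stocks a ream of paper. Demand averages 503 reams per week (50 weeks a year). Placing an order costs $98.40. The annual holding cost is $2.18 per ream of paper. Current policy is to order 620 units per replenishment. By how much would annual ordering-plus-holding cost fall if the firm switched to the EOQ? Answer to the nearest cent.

Extra cost ≈ $1,382.54 per year

Annual demand D = 503 × 50 = 25,150.
EOQ = √(2DS/H) = √(2 × 25,150 × 98.4 / 2.18) ≈ 1506.79.
Cost at Q* = (D/Q*)S + (Q*/2)H = √(2DSH) ≈ $3,284.81.
Cost at Q = 620: (25,150/620)×98.4 + (620/2)×2.18 = $3,991.55 + $675.80 = $4,667.35.
Excess = $4,667.35 − $3,284.81 = $1,382.54.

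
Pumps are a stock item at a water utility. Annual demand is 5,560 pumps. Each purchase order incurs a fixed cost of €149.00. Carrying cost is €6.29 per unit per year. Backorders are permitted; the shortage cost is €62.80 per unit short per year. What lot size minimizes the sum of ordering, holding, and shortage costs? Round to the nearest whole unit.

Q* ≈ 538 pumps

With planned backorders, Q* = √(2DS/H) · √((H+B)/B).
√(2DS/H) = √(2 × 5,560 × 149 / 6.29) = 513.240.
√((H+B)/B) = √((6.29+62.8)/62.8) = 1.0489.
Q* ≈ 538.329.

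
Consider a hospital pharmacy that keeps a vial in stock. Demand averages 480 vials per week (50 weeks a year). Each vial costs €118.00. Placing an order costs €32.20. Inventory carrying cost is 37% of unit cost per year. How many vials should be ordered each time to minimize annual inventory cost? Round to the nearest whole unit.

Annual demand D = 480 × 50 = 24,000.
Holding cost H = 0.37 × €118.00 = €43.6600 per unit per year.
EOQ = √(2DS / H) = √(2 × 24,000 × 32.2 / 43.66).
= √(1,545,600 / 43.66) = √35,400.8246 ≈ 188.151.

Q* ≈ 188 vials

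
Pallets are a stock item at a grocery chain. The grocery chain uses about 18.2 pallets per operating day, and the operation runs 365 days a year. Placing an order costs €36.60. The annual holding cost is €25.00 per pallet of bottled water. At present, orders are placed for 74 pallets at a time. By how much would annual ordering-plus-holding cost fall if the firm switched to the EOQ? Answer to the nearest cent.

Extra cost ≈ €723.95 per year

Annual demand D = 18.2 × 365 = 6,643.
EOQ = √(2DS/H) = √(2 × 6,643 × 36.6 / 25) ≈ 139.47.
Cost at Q* = (D/Q*)S + (Q*/2)H = √(2DSH) ≈ €3,486.64.
Cost at Q = 74: (6,643/74)×36.6 + (74/2)×25 = €3,285.59 + €925.00 = €4,210.59.
Excess = €4,210.59 − €3,486.64 = €723.95.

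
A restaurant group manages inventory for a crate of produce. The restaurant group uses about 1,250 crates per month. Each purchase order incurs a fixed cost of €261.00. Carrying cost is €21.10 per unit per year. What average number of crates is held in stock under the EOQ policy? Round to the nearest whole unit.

Average inventory ≈ 305 crates

Annual demand D = 1,250 × 12 = 15,000.
The optimal lot size = √(2DS/H) = √(2 × 15,000 × 261 / 21.1) ≈ 609.17.
Average inventory = Q*/2 ≈ 609.17 / 2 = 304.586.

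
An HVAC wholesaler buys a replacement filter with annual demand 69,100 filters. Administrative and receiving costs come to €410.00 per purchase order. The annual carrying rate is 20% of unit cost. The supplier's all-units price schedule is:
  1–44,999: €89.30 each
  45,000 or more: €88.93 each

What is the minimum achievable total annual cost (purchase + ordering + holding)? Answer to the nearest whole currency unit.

TC* ≈ €6,202,442

Holding cost per unit per year at price C is H = 0.20·C.
Evaluate total cost at each tier's feasible EOQ or, if the EOQ is below the tier, at the tier's minimum quantity.
EOQ at €89.30 = 1781.2 (feasible in tier 1): TC = 69,100×€89.30 + (69,100/1781.2)×410 + (1781.2/2)×0.20×€89.30 = €6,202,441.69.
EOQ at €88.93 = 1784.9 < 45000, so use break Q=45000: TC = 69,100×€88.93 + (69,100/45000.0)×410 + (45000.0/2)×0.20×€88.93 = €6,545,877.58.
Lowest total cost among the candidates is at Q = 1781.2.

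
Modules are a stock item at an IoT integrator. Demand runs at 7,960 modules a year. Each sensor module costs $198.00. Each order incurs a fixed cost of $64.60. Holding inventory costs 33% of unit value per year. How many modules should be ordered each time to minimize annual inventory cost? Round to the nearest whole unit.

Holding cost H = 0.33 × $198.00 = $65.3400 per unit per year.
EOQ = √(2DS / H) = √(2 × 7,960 × 64.6 / 65.34).
= √(1,028,432 / 65.34) = √15,739.7 ≈ 125.458.

Q* ≈ 125 modules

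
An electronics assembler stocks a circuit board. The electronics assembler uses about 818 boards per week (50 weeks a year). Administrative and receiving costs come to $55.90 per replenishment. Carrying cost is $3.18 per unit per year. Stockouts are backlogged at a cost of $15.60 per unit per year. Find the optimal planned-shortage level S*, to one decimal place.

Annual demand D = 818 × 50 = 40,900.
With planned backorders, Q* = √(2DS/H) · √((H+B)/B).
√(2DS/H) = √(2 × 40,900 × 55.9 / 3.18) = 1199.138.
√((H+B)/B) = √((3.18+15.6)/15.6) = 1.0972.
Q* ≈ 1315.693.
S* = Q* · H/(H+B) = 1315.693 × 3.18/18.78 ≈ 222.785.

S* ≈ 222.8 boards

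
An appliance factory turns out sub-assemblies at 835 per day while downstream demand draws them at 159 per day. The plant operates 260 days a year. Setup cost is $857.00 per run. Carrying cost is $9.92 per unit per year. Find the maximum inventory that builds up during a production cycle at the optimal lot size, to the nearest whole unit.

Annual demand D = 159 × 260 = 41,340.
Production build-up factor (1 − d/p) = 1 − 159/835 = 0.8096.
Q* = √(2DS / (H(1 − d/p))) = √(2 × 41,340 × 857 / (9.92 × 0.8096)).
= √(70,856,760 / 8.031) ≈ 2970.330.
Maximum inventory = Q*(1 − d/p) = 2970.330 × 0.8096 ≈ 2404.722.

I_max ≈ 2,405 sub-assemblies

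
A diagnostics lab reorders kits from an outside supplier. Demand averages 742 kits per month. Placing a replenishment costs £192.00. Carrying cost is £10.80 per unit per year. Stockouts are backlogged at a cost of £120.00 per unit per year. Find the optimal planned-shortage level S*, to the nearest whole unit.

S* ≈ 49 kits

Annual demand D = 742 × 12 = 8,904.
With planned backorders, Q* = √(2DS/H) · √((H+B)/B).
√(2DS/H) = √(2 × 8,904 × 192 / 10.8) = 562.660.
√((H+B)/B) = √((10.8+120)/120) = 1.0440.
Q* ≈ 587.435.
S* = Q* · H/(H+B) = 587.435 × 10.8/130.8 ≈ 48.504.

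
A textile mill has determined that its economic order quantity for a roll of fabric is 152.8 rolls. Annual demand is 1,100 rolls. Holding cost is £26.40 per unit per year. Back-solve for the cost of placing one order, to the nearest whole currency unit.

Invert the EOQ relation Q*² = 2DS/H.
From Q* = √(2DS/H): S = Q*²H / (2D) = 152.8² × 26.4 / (2 × 1,100) = 280.1741.

S ≈ £280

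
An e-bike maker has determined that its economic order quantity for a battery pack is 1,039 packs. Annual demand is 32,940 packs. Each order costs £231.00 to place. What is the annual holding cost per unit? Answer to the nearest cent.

Invert the EOQ relation Q*² = 2DS/H.
From Q* = √(2DS/H): H = 2DS / Q*² = 2 × 32,940 × 231 / 1,039² = 14.0973.

H ≈ £14.10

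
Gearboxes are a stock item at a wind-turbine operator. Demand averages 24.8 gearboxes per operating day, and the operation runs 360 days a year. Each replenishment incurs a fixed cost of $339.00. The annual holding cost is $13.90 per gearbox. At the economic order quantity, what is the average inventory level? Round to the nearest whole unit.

Annual demand D = 24.8 × 360 = 8,928.
The optimal lot size = √(2DS/H) = √(2 × 8,928 × 339 / 13.9) ≈ 659.91.
Average inventory = Q*/2 ≈ 659.91 / 2 = 329.955.

Average inventory ≈ 330 gearboxes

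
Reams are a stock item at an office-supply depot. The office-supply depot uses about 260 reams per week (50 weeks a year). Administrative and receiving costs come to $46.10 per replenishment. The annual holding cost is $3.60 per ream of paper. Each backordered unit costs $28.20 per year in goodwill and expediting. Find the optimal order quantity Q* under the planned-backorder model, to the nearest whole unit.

Annual demand D = 260 × 50 = 13,000.
With planned backorders, Q* = √(2DS/H) · √((H+B)/B).
√(2DS/H) = √(2 × 13,000 × 46.1 / 3.6) = 577.013.
√((H+B)/B) = √((3.6+28.2)/28.2) = 1.0619.
Q* ≈ 612.738.

Q* ≈ 613 reams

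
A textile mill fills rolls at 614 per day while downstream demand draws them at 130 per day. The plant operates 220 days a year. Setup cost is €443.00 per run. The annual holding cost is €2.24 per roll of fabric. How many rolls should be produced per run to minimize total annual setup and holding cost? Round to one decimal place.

Q* ≈ 3,788.2 rolls

Annual demand D = 130 × 220 = 28,600.
Production build-up factor (1 − d/p) = 1 − 130/614 = 0.7883.
Q* = √(2DS / (H(1 − d/p))) = √(2 × 28,600 × 443 / (2.24 × 0.7883)).
= √(25,339,600 / 1.7657) ≈ 3788.239.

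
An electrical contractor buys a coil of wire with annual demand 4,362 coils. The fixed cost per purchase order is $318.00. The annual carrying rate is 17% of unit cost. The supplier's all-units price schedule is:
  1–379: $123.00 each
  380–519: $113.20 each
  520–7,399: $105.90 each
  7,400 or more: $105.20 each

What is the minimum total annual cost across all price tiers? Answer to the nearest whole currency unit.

Holding cost per unit per year at price C is H = 0.17·C.
Evaluate total cost at each tier's feasible EOQ or, if the EOQ is below the tier, at the tier's minimum quantity.
EOQ at $123.00 = 364.2 (feasible in tier 1): TC = 4,362×$123.00 + (4,362/364.2)×318 + (364.2/2)×0.17×$123.00 = $544,142.38.
EOQ at $113.20 = 379.7 < 380, so use break Q=380: TC = 4,362×$113.20 + (4,362/380.0)×318 + (380.0/2)×0.17×$113.20 = $501,085.07.
EOQ at $105.90 = 392.6 < 520, so use break Q=520: TC = 4,362×$105.90 + (4,362/520.0)×318 + (520.0/2)×0.17×$105.90 = $469,284.11.
EOQ at $105.20 = 393.9 < 7400, so use break Q=7400: TC = 4,362×$105.20 + (4,362/7400.0)×318 + (7400.0/2)×0.17×$105.20 = $525,240.65.
Lowest total cost among the candidates is at Q = 520.0.

TC* ≈ $469,284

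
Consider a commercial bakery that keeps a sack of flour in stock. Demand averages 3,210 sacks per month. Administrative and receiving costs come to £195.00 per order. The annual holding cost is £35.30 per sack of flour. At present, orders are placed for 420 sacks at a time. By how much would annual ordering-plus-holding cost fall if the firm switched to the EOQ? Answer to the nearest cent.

Annual demand D = 3,210 × 12 = 38,520.
EOQ = √(2DS/H) = √(2 × 38,520 × 195 / 35.3) ≈ 652.36.
Cost at Q* = (D/Q*)S + (Q*/2)H = √(2DSH) ≈ £23,028.35.
Cost at Q = 420: (38,520/420)×195 + (420/2)×35.3 = £17,884.29 + £7,413.00 = £25,297.29.
Excess = £25,297.29 − £23,028.35 = £2,268.94.

Extra cost ≈ £2,268.94 per year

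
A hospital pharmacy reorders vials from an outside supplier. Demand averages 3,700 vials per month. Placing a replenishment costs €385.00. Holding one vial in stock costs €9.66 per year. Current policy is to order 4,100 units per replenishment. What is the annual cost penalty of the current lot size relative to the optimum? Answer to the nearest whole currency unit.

Annual demand D = 3,700 × 12 = 44,400.
EOQ = √(2DS/H) = √(2 × 44,400 × 385 / 9.66) ≈ 1881.26.
Cost at Q* = (D/Q*)S + (Q*/2)H = √(2DSH) ≈ €18,172.95.
Cost at Q = 4,100: (44,400/4,100)×385 + (4,100/2)×9.66 = €4,169.27 + €19,803.00 = €23,972.27.
Excess = €23,972.27 − €18,172.95 = €5,799.32.

Extra cost ≈ €5,799 per year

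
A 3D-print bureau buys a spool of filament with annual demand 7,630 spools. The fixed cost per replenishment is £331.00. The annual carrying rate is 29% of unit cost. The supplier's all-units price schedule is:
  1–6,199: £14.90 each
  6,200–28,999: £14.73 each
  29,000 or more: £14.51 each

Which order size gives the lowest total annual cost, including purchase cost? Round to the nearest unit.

Holding cost per unit per year at price C is H = 0.29·C.
For each price level, check whether its EOQ is feasible; otherwise the best quantity at that price is the breakpoint.
EOQ at £14.90 = 1081.2 (feasible in tier 1): TC = 7,630×£14.90 + (7,630/1081.2)×331 + (1081.2/2)×0.29×£14.90 = £118,358.79.
EOQ at £14.73 = 1087.4 < 6200, so use break Q=6200: TC = 7,630×£14.73 + (7,630/6200.0)×331 + (6200.0/2)×0.29×£14.73 = £126,039.51.
EOQ at £14.51 = 1095.6 < 29000, so use break Q=29000: TC = 7,630×£14.51 + (7,630/29000.0)×331 + (29000.0/2)×0.29×£14.51 = £171,812.94.
Lowest total cost is £118,358.79 at Q = 1081.2.

Q* ≈ 1,081 spools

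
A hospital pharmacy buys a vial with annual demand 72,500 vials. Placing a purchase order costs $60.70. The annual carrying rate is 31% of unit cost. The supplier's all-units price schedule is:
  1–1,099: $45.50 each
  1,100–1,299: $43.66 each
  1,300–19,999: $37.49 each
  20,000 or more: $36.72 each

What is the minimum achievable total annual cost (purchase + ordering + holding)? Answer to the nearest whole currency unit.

Holding cost per unit per year at price C is H = 0.31·C.
For each price level, check whether its EOQ is feasible; otherwise the best quantity at that price is the breakpoint.
EOQ at $45.50 = 789.9 (feasible in tier 1): TC = 72,500×$45.50 + (72,500/789.9)×60.7 + (789.9/2)×0.31×$45.50 = $3,309,892.04.
EOQ at $43.66 = 806.4 < 1100, so use break Q=1100: TC = 72,500×$43.66 + (72,500/1100.0)×60.7 + (1100.0/2)×0.31×$43.66 = $3,176,794.71.
EOQ at $37.49 = 870.2 < 1300, so use break Q=1300: TC = 72,500×$37.49 + (72,500/1300.0)×60.7 + (1300.0/2)×0.31×$37.49 = $2,728,964.43.
EOQ at $36.72 = 879.3 < 20000, so use break Q=20000: TC = 72,500×$36.72 + (72,500/20000.0)×60.7 + (20000.0/2)×0.31×$36.72 = $2,776,252.04.
Lowest total cost among the candidates is at Q = 1300.0.

TC* ≈ $2,728,964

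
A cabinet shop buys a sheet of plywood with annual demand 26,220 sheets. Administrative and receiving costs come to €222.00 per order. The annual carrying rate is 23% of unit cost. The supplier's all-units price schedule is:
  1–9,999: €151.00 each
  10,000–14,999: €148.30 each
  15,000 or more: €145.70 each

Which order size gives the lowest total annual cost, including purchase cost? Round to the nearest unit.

Holding cost per unit per year at price C is H = 0.23·C.
For each price level, check whether its EOQ is feasible; otherwise the best quantity at that price is the breakpoint.
EOQ at €151.00 = 579.0 (feasible in tier 1): TC = 26,220×€151.00 + (26,220/579.0)×222 + (579.0/2)×0.23×€151.00 = €3,979,327.60.
EOQ at €148.30 = 584.2 < 10000, so use break Q=10000: TC = 26,220×€148.30 + (26,220/10000.0)×222 + (10000.0/2)×0.23×€148.30 = €4,059,553.08.
EOQ at €145.70 = 589.4 < 15000, so use break Q=15000: TC = 26,220×€145.70 + (26,220/15000.0)×222 + (15000.0/2)×0.23×€145.70 = €4,071,974.56.
Lowest total cost is €3,979,327.60 at Q = 579.0.

Q* ≈ 579 sheets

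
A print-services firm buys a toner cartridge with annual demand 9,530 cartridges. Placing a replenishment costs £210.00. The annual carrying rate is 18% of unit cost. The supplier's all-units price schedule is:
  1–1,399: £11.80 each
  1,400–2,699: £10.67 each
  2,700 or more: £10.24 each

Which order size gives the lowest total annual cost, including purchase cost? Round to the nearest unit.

Q* ≈ 2,700 cartridges

Holding cost per unit per year at price C is H = 0.18·C.
Candidates are each tier's EOQ (if it falls in that tier) and each price-break quantity.
EOQ at £11.80 = 1372.8 (feasible in tier 1): TC = 9,530×£11.80 + (9,530/1372.8)×210 + (1372.8/2)×0.18×£11.80 = £115,369.74.
EOQ at £10.67 = 1443.6 (feasible in tier 2): TC = 9,530×£10.67 + (9,530/1443.6)×210 + (1443.6/2)×0.18×£10.67 = £104,457.71.
EOQ at £10.24 = 1473.6 < 2700, so use break Q=2700: TC = 9,530×£10.24 + (9,530/2700.0)×210 + (2700.0/2)×0.18×£10.24 = £100,816.74.
Lowest total cost is £100,816.74 at Q = 2700.0.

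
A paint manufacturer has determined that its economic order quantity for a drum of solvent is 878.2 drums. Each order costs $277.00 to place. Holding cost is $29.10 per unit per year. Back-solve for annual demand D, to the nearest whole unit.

Invert the EOQ relation Q*² = 2DS/H.
From Q* = √(2DS/H): D = Q*²H / (2S) = 878.2² × 29.1 / (2 × 277) = 40510.732.

D ≈ 40,511 drums per year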